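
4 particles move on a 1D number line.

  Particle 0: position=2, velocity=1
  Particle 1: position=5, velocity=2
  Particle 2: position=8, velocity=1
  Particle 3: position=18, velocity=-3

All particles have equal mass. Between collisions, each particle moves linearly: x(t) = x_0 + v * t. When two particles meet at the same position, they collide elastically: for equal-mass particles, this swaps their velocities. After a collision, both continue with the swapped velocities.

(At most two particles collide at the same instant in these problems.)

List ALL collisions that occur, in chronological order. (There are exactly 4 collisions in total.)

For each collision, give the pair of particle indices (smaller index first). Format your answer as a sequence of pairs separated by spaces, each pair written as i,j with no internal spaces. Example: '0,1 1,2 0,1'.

Answer: 2,3 1,2 2,3 0,1

Derivation:
Collision at t=5/2: particles 2 and 3 swap velocities; positions: p0=9/2 p1=10 p2=21/2 p3=21/2; velocities now: v0=1 v1=2 v2=-3 v3=1
Collision at t=13/5: particles 1 and 2 swap velocities; positions: p0=23/5 p1=51/5 p2=51/5 p3=53/5; velocities now: v0=1 v1=-3 v2=2 v3=1
Collision at t=3: particles 2 and 3 swap velocities; positions: p0=5 p1=9 p2=11 p3=11; velocities now: v0=1 v1=-3 v2=1 v3=2
Collision at t=4: particles 0 and 1 swap velocities; positions: p0=6 p1=6 p2=12 p3=13; velocities now: v0=-3 v1=1 v2=1 v3=2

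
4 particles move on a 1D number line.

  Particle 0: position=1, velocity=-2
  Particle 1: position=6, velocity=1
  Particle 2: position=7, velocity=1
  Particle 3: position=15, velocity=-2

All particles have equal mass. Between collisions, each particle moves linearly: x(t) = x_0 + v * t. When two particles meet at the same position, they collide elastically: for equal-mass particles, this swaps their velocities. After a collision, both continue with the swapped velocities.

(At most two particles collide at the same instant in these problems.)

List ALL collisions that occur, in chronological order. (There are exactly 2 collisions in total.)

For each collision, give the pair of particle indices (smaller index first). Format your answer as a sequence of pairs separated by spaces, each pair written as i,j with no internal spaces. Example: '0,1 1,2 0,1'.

Answer: 2,3 1,2

Derivation:
Collision at t=8/3: particles 2 and 3 swap velocities; positions: p0=-13/3 p1=26/3 p2=29/3 p3=29/3; velocities now: v0=-2 v1=1 v2=-2 v3=1
Collision at t=3: particles 1 and 2 swap velocities; positions: p0=-5 p1=9 p2=9 p3=10; velocities now: v0=-2 v1=-2 v2=1 v3=1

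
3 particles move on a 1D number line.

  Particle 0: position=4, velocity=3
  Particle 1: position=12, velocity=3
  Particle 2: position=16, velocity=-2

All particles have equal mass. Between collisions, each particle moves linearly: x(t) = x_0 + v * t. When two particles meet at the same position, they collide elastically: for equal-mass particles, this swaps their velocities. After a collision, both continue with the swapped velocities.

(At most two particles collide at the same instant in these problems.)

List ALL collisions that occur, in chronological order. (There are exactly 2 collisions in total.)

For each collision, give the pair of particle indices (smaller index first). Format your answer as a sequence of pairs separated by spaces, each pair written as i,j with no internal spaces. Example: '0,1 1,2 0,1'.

Collision at t=4/5: particles 1 and 2 swap velocities; positions: p0=32/5 p1=72/5 p2=72/5; velocities now: v0=3 v1=-2 v2=3
Collision at t=12/5: particles 0 and 1 swap velocities; positions: p0=56/5 p1=56/5 p2=96/5; velocities now: v0=-2 v1=3 v2=3

Answer: 1,2 0,1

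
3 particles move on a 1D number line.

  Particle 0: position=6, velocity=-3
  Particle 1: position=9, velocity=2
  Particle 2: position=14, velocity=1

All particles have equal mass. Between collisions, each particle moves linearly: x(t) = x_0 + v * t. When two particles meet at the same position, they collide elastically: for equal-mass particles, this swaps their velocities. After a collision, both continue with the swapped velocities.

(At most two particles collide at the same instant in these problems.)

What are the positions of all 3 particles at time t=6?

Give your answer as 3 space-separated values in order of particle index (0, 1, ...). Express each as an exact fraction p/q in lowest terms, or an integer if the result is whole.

Collision at t=5: particles 1 and 2 swap velocities; positions: p0=-9 p1=19 p2=19; velocities now: v0=-3 v1=1 v2=2
Advance to t=6 (no further collisions before then); velocities: v0=-3 v1=1 v2=2; positions = -12 20 21

Answer: -12 20 21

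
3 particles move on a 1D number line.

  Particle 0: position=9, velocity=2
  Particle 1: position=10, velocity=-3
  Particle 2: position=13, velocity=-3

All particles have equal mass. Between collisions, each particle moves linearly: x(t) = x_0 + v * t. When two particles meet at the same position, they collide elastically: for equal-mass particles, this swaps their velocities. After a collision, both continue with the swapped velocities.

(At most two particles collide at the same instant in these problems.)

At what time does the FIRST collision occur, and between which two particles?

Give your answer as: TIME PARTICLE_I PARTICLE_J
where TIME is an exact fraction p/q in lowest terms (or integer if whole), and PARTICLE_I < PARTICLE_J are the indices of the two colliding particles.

Pair (0,1): pos 9,10 vel 2,-3 -> gap=1, closing at 5/unit, collide at t=1/5
Pair (1,2): pos 10,13 vel -3,-3 -> not approaching (rel speed 0 <= 0)
Earliest collision: t=1/5 between 0 and 1

Answer: 1/5 0 1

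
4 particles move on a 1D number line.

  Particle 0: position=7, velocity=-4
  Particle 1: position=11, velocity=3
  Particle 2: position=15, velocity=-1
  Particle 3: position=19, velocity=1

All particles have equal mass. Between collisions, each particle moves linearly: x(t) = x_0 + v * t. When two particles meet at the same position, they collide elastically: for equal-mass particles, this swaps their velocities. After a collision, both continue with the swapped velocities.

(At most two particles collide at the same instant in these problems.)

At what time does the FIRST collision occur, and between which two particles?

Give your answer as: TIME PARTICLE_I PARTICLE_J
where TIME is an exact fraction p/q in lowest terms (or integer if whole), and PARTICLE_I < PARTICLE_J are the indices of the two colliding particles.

Pair (0,1): pos 7,11 vel -4,3 -> not approaching (rel speed -7 <= 0)
Pair (1,2): pos 11,15 vel 3,-1 -> gap=4, closing at 4/unit, collide at t=1
Pair (2,3): pos 15,19 vel -1,1 -> not approaching (rel speed -2 <= 0)
Earliest collision: t=1 between 1 and 2

Answer: 1 1 2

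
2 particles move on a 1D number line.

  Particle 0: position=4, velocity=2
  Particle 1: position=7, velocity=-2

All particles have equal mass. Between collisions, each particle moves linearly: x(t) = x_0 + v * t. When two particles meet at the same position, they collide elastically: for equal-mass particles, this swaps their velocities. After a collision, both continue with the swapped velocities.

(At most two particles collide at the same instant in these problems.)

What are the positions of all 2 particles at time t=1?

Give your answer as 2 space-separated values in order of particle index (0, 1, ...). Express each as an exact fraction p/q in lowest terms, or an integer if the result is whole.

Answer: 5 6

Derivation:
Collision at t=3/4: particles 0 and 1 swap velocities; positions: p0=11/2 p1=11/2; velocities now: v0=-2 v1=2
Advance to t=1 (no further collisions before then); velocities: v0=-2 v1=2; positions = 5 6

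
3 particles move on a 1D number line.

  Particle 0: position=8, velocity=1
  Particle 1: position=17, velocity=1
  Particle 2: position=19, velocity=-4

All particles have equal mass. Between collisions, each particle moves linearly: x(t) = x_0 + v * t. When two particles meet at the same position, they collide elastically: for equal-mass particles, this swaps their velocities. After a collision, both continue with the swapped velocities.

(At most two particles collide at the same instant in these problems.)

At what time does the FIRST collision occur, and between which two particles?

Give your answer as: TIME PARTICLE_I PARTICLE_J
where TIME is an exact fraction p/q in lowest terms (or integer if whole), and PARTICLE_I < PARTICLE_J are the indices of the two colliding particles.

Answer: 2/5 1 2

Derivation:
Pair (0,1): pos 8,17 vel 1,1 -> not approaching (rel speed 0 <= 0)
Pair (1,2): pos 17,19 vel 1,-4 -> gap=2, closing at 5/unit, collide at t=2/5
Earliest collision: t=2/5 between 1 and 2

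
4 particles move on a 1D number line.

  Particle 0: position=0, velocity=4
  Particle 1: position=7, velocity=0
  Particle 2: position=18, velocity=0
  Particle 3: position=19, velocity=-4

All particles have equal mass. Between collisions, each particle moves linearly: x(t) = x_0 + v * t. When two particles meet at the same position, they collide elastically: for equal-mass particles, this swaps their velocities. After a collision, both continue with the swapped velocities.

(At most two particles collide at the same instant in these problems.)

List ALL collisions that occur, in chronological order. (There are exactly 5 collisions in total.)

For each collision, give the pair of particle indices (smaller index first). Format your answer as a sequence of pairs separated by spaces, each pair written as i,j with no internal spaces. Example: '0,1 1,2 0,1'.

Collision at t=1/4: particles 2 and 3 swap velocities; positions: p0=1 p1=7 p2=18 p3=18; velocities now: v0=4 v1=0 v2=-4 v3=0
Collision at t=7/4: particles 0 and 1 swap velocities; positions: p0=7 p1=7 p2=12 p3=18; velocities now: v0=0 v1=4 v2=-4 v3=0
Collision at t=19/8: particles 1 and 2 swap velocities; positions: p0=7 p1=19/2 p2=19/2 p3=18; velocities now: v0=0 v1=-4 v2=4 v3=0
Collision at t=3: particles 0 and 1 swap velocities; positions: p0=7 p1=7 p2=12 p3=18; velocities now: v0=-4 v1=0 v2=4 v3=0
Collision at t=9/2: particles 2 and 3 swap velocities; positions: p0=1 p1=7 p2=18 p3=18; velocities now: v0=-4 v1=0 v2=0 v3=4

Answer: 2,3 0,1 1,2 0,1 2,3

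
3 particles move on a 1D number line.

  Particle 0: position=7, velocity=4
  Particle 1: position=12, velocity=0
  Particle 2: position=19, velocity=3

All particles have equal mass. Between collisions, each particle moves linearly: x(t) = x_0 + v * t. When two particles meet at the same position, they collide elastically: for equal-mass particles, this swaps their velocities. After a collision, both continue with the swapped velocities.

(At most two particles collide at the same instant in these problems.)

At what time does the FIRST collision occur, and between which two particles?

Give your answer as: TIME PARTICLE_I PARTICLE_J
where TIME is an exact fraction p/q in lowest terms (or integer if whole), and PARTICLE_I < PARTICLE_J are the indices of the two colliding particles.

Pair (0,1): pos 7,12 vel 4,0 -> gap=5, closing at 4/unit, collide at t=5/4
Pair (1,2): pos 12,19 vel 0,3 -> not approaching (rel speed -3 <= 0)
Earliest collision: t=5/4 between 0 and 1

Answer: 5/4 0 1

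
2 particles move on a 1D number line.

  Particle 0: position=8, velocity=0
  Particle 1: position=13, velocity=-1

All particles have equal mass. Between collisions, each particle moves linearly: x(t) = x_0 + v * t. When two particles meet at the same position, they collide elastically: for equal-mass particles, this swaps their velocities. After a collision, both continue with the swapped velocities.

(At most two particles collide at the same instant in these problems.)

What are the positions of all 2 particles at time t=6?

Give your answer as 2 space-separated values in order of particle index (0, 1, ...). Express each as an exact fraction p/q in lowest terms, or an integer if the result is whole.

Answer: 7 8

Derivation:
Collision at t=5: particles 0 and 1 swap velocities; positions: p0=8 p1=8; velocities now: v0=-1 v1=0
Advance to t=6 (no further collisions before then); velocities: v0=-1 v1=0; positions = 7 8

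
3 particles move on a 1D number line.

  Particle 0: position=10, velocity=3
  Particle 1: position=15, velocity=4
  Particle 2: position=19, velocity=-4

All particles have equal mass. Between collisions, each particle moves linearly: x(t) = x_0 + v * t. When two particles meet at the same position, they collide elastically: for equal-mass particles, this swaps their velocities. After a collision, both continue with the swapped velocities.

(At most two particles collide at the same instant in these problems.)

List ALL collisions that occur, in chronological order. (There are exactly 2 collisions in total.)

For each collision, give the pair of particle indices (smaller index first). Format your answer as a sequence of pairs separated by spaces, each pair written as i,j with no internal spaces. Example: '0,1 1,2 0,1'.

Answer: 1,2 0,1

Derivation:
Collision at t=1/2: particles 1 and 2 swap velocities; positions: p0=23/2 p1=17 p2=17; velocities now: v0=3 v1=-4 v2=4
Collision at t=9/7: particles 0 and 1 swap velocities; positions: p0=97/7 p1=97/7 p2=141/7; velocities now: v0=-4 v1=3 v2=4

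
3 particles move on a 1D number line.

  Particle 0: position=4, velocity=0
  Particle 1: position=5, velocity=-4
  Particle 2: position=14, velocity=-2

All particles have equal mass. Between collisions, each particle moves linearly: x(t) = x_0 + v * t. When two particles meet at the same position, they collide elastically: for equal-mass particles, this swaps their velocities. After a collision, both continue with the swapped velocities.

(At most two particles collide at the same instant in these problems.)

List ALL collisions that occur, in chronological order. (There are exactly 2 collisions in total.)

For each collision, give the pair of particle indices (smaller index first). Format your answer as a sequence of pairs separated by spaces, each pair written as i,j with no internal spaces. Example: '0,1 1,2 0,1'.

Answer: 0,1 1,2

Derivation:
Collision at t=1/4: particles 0 and 1 swap velocities; positions: p0=4 p1=4 p2=27/2; velocities now: v0=-4 v1=0 v2=-2
Collision at t=5: particles 1 and 2 swap velocities; positions: p0=-15 p1=4 p2=4; velocities now: v0=-4 v1=-2 v2=0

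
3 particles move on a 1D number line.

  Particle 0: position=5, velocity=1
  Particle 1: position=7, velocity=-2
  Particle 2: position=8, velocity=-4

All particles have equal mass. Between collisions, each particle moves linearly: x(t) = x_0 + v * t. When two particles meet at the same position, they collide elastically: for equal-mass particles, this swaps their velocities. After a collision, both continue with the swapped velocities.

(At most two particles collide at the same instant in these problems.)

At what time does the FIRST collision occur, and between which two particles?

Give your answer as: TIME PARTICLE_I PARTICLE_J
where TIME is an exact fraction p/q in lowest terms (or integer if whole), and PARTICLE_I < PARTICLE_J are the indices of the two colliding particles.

Pair (0,1): pos 5,7 vel 1,-2 -> gap=2, closing at 3/unit, collide at t=2/3
Pair (1,2): pos 7,8 vel -2,-4 -> gap=1, closing at 2/unit, collide at t=1/2
Earliest collision: t=1/2 between 1 and 2

Answer: 1/2 1 2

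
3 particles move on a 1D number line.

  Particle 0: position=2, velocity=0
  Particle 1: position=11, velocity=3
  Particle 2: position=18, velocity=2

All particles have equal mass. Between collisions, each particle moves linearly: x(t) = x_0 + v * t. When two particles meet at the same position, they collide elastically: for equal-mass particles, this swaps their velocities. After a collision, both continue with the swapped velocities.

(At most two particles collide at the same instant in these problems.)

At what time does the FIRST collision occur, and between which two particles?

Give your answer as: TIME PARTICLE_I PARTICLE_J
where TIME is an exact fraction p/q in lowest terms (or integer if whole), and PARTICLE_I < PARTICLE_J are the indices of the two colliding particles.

Answer: 7 1 2

Derivation:
Pair (0,1): pos 2,11 vel 0,3 -> not approaching (rel speed -3 <= 0)
Pair (1,2): pos 11,18 vel 3,2 -> gap=7, closing at 1/unit, collide at t=7
Earliest collision: t=7 between 1 and 2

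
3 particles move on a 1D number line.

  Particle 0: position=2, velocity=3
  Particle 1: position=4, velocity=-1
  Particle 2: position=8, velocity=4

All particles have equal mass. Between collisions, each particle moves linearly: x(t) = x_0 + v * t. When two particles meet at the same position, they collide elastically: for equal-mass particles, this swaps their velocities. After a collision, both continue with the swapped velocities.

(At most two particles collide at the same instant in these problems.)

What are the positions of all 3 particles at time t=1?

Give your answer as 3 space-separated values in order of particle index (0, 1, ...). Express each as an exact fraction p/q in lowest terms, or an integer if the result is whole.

Collision at t=1/2: particles 0 and 1 swap velocities; positions: p0=7/2 p1=7/2 p2=10; velocities now: v0=-1 v1=3 v2=4
Advance to t=1 (no further collisions before then); velocities: v0=-1 v1=3 v2=4; positions = 3 5 12

Answer: 3 5 12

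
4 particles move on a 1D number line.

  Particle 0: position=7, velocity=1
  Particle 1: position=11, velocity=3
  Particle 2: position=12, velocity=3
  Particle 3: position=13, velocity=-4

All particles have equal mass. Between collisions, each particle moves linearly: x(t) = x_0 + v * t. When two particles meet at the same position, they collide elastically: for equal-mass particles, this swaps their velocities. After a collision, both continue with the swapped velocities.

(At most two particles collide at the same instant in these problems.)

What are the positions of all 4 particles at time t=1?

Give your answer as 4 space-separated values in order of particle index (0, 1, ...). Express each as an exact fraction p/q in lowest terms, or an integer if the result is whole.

Collision at t=1/7: particles 2 and 3 swap velocities; positions: p0=50/7 p1=80/7 p2=87/7 p3=87/7; velocities now: v0=1 v1=3 v2=-4 v3=3
Collision at t=2/7: particles 1 and 2 swap velocities; positions: p0=51/7 p1=83/7 p2=83/7 p3=90/7; velocities now: v0=1 v1=-4 v2=3 v3=3
Advance to t=1 (no further collisions before then); velocities: v0=1 v1=-4 v2=3 v3=3; positions = 8 9 14 15

Answer: 8 9 14 15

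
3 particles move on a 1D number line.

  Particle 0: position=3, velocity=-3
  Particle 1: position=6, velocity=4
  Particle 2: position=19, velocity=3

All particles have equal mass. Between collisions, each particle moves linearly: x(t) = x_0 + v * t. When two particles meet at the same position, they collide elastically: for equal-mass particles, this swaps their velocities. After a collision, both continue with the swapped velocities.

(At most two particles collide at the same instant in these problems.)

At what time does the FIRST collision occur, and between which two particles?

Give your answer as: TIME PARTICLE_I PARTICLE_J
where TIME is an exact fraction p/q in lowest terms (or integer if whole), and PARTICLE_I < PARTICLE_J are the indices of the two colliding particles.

Pair (0,1): pos 3,6 vel -3,4 -> not approaching (rel speed -7 <= 0)
Pair (1,2): pos 6,19 vel 4,3 -> gap=13, closing at 1/unit, collide at t=13
Earliest collision: t=13 between 1 and 2

Answer: 13 1 2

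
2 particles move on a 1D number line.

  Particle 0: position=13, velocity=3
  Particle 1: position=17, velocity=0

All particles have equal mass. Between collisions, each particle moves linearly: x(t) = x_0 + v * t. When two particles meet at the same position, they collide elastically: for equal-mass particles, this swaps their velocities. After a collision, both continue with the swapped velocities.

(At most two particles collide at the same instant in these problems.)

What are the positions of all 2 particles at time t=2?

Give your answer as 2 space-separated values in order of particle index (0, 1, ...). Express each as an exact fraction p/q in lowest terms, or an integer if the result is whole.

Collision at t=4/3: particles 0 and 1 swap velocities; positions: p0=17 p1=17; velocities now: v0=0 v1=3
Advance to t=2 (no further collisions before then); velocities: v0=0 v1=3; positions = 17 19

Answer: 17 19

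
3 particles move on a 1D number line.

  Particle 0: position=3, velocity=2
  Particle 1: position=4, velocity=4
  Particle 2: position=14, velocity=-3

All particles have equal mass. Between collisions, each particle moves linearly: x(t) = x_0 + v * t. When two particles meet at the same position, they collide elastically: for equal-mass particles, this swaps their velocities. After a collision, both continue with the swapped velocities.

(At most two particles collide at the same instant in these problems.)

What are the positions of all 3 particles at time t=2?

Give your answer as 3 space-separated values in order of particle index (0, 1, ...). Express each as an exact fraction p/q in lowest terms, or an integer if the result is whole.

Answer: 7 8 12

Derivation:
Collision at t=10/7: particles 1 and 2 swap velocities; positions: p0=41/7 p1=68/7 p2=68/7; velocities now: v0=2 v1=-3 v2=4
Advance to t=2 (no further collisions before then); velocities: v0=2 v1=-3 v2=4; positions = 7 8 12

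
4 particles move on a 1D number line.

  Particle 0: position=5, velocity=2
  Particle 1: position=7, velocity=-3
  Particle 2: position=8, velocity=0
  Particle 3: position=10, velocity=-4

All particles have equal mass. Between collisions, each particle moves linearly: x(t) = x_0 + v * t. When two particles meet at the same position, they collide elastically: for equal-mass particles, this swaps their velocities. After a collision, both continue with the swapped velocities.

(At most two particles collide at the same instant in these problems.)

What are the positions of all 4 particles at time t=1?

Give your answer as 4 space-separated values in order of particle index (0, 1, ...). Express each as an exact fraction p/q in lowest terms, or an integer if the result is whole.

Answer: 4 6 7 8

Derivation:
Collision at t=2/5: particles 0 and 1 swap velocities; positions: p0=29/5 p1=29/5 p2=8 p3=42/5; velocities now: v0=-3 v1=2 v2=0 v3=-4
Collision at t=1/2: particles 2 and 3 swap velocities; positions: p0=11/2 p1=6 p2=8 p3=8; velocities now: v0=-3 v1=2 v2=-4 v3=0
Collision at t=5/6: particles 1 and 2 swap velocities; positions: p0=9/2 p1=20/3 p2=20/3 p3=8; velocities now: v0=-3 v1=-4 v2=2 v3=0
Advance to t=1 (no further collisions before then); velocities: v0=-3 v1=-4 v2=2 v3=0; positions = 4 6 7 8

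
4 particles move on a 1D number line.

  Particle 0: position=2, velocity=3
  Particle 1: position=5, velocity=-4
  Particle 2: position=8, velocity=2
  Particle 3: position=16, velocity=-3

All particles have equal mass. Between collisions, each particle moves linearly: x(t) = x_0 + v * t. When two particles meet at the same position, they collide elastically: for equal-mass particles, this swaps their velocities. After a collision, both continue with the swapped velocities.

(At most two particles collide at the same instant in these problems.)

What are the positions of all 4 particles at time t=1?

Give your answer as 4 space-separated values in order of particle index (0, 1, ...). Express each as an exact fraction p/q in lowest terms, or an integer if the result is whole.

Collision at t=3/7: particles 0 and 1 swap velocities; positions: p0=23/7 p1=23/7 p2=62/7 p3=103/7; velocities now: v0=-4 v1=3 v2=2 v3=-3
Advance to t=1 (no further collisions before then); velocities: v0=-4 v1=3 v2=2 v3=-3; positions = 1 5 10 13

Answer: 1 5 10 13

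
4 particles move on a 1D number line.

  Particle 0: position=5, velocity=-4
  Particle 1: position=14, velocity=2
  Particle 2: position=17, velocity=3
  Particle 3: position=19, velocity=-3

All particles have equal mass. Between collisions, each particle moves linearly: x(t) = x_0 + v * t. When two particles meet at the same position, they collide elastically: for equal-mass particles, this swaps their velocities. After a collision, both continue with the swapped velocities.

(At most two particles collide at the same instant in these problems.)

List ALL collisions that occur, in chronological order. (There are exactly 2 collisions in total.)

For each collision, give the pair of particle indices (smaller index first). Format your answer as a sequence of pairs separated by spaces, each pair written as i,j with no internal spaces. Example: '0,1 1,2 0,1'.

Answer: 2,3 1,2

Derivation:
Collision at t=1/3: particles 2 and 3 swap velocities; positions: p0=11/3 p1=44/3 p2=18 p3=18; velocities now: v0=-4 v1=2 v2=-3 v3=3
Collision at t=1: particles 1 and 2 swap velocities; positions: p0=1 p1=16 p2=16 p3=20; velocities now: v0=-4 v1=-3 v2=2 v3=3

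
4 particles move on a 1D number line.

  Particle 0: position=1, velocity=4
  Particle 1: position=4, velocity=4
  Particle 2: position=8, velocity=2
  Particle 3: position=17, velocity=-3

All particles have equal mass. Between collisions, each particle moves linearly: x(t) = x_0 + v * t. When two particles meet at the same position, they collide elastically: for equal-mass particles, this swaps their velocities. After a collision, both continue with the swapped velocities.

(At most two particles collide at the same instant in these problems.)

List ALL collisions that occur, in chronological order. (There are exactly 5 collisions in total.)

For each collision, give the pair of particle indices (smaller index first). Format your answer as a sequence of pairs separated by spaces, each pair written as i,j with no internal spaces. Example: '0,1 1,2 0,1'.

Collision at t=9/5: particles 2 and 3 swap velocities; positions: p0=41/5 p1=56/5 p2=58/5 p3=58/5; velocities now: v0=4 v1=4 v2=-3 v3=2
Collision at t=13/7: particles 1 and 2 swap velocities; positions: p0=59/7 p1=80/7 p2=80/7 p3=82/7; velocities now: v0=4 v1=-3 v2=4 v3=2
Collision at t=2: particles 2 and 3 swap velocities; positions: p0=9 p1=11 p2=12 p3=12; velocities now: v0=4 v1=-3 v2=2 v3=4
Collision at t=16/7: particles 0 and 1 swap velocities; positions: p0=71/7 p1=71/7 p2=88/7 p3=92/7; velocities now: v0=-3 v1=4 v2=2 v3=4
Collision at t=7/2: particles 1 and 2 swap velocities; positions: p0=13/2 p1=15 p2=15 p3=18; velocities now: v0=-3 v1=2 v2=4 v3=4

Answer: 2,3 1,2 2,3 0,1 1,2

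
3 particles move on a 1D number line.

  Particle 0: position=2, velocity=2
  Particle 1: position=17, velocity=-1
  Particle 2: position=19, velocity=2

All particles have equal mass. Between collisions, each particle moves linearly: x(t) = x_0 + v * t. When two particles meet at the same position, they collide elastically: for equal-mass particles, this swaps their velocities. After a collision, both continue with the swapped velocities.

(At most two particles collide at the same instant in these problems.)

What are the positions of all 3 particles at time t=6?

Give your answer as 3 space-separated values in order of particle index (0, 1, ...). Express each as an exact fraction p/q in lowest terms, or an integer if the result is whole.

Collision at t=5: particles 0 and 1 swap velocities; positions: p0=12 p1=12 p2=29; velocities now: v0=-1 v1=2 v2=2
Advance to t=6 (no further collisions before then); velocities: v0=-1 v1=2 v2=2; positions = 11 14 31

Answer: 11 14 31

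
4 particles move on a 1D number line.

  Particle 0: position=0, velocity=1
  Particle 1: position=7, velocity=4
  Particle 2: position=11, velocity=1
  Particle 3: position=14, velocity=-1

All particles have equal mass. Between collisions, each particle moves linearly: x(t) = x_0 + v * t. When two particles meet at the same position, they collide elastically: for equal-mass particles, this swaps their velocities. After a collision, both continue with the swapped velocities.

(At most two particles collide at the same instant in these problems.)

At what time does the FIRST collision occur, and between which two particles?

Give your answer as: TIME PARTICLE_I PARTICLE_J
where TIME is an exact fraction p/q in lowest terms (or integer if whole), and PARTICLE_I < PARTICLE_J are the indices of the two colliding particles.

Answer: 4/3 1 2

Derivation:
Pair (0,1): pos 0,7 vel 1,4 -> not approaching (rel speed -3 <= 0)
Pair (1,2): pos 7,11 vel 4,1 -> gap=4, closing at 3/unit, collide at t=4/3
Pair (2,3): pos 11,14 vel 1,-1 -> gap=3, closing at 2/unit, collide at t=3/2
Earliest collision: t=4/3 between 1 and 2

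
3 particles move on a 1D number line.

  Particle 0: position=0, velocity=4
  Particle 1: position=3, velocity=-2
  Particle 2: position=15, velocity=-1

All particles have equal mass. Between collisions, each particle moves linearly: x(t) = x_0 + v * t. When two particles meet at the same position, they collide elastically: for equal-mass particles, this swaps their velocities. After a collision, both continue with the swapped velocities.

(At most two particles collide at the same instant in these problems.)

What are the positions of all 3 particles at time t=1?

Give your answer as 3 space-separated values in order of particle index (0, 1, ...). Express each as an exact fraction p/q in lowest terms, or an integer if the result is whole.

Answer: 1 4 14

Derivation:
Collision at t=1/2: particles 0 and 1 swap velocities; positions: p0=2 p1=2 p2=29/2; velocities now: v0=-2 v1=4 v2=-1
Advance to t=1 (no further collisions before then); velocities: v0=-2 v1=4 v2=-1; positions = 1 4 14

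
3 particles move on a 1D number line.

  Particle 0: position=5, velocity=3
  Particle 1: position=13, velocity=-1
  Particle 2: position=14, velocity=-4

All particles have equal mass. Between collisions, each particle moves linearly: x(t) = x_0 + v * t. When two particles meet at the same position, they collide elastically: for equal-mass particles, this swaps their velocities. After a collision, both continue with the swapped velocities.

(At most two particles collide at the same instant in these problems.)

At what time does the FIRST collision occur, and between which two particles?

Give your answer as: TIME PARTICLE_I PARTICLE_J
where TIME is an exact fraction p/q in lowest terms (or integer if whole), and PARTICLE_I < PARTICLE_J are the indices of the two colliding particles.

Answer: 1/3 1 2

Derivation:
Pair (0,1): pos 5,13 vel 3,-1 -> gap=8, closing at 4/unit, collide at t=2
Pair (1,2): pos 13,14 vel -1,-4 -> gap=1, closing at 3/unit, collide at t=1/3
Earliest collision: t=1/3 between 1 and 2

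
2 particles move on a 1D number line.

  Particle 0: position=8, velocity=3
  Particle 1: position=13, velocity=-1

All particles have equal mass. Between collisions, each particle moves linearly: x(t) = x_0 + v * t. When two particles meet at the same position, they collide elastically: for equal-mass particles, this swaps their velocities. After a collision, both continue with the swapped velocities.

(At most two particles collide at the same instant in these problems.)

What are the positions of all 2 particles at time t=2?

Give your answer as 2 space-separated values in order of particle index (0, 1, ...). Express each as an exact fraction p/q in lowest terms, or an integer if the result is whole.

Answer: 11 14

Derivation:
Collision at t=5/4: particles 0 and 1 swap velocities; positions: p0=47/4 p1=47/4; velocities now: v0=-1 v1=3
Advance to t=2 (no further collisions before then); velocities: v0=-1 v1=3; positions = 11 14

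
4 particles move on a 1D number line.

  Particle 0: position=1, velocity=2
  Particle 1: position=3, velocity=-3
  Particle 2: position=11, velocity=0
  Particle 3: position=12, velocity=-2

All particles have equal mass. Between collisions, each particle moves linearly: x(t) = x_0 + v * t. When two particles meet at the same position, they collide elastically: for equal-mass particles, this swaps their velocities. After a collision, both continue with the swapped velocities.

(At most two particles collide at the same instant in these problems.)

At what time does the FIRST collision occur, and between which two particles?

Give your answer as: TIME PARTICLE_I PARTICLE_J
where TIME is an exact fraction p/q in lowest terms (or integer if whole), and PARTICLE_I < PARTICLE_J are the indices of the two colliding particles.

Pair (0,1): pos 1,3 vel 2,-3 -> gap=2, closing at 5/unit, collide at t=2/5
Pair (1,2): pos 3,11 vel -3,0 -> not approaching (rel speed -3 <= 0)
Pair (2,3): pos 11,12 vel 0,-2 -> gap=1, closing at 2/unit, collide at t=1/2
Earliest collision: t=2/5 between 0 and 1

Answer: 2/5 0 1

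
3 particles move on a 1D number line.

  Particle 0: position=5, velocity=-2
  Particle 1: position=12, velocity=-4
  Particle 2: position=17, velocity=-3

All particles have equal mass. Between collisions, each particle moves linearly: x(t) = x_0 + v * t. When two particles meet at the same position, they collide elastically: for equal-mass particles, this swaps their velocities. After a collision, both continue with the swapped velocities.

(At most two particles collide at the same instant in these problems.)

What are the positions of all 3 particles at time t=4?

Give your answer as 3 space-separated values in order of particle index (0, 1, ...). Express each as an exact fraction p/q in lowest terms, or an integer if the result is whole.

Collision at t=7/2: particles 0 and 1 swap velocities; positions: p0=-2 p1=-2 p2=13/2; velocities now: v0=-4 v1=-2 v2=-3
Advance to t=4 (no further collisions before then); velocities: v0=-4 v1=-2 v2=-3; positions = -4 -3 5

Answer: -4 -3 5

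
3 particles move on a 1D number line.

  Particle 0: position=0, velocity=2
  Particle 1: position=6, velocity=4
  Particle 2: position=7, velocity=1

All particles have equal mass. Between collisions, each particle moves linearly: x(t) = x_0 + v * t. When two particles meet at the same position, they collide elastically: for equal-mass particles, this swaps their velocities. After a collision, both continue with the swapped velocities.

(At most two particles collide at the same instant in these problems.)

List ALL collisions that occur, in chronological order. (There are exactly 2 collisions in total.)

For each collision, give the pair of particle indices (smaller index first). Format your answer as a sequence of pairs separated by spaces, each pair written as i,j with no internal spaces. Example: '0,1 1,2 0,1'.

Answer: 1,2 0,1

Derivation:
Collision at t=1/3: particles 1 and 2 swap velocities; positions: p0=2/3 p1=22/3 p2=22/3; velocities now: v0=2 v1=1 v2=4
Collision at t=7: particles 0 and 1 swap velocities; positions: p0=14 p1=14 p2=34; velocities now: v0=1 v1=2 v2=4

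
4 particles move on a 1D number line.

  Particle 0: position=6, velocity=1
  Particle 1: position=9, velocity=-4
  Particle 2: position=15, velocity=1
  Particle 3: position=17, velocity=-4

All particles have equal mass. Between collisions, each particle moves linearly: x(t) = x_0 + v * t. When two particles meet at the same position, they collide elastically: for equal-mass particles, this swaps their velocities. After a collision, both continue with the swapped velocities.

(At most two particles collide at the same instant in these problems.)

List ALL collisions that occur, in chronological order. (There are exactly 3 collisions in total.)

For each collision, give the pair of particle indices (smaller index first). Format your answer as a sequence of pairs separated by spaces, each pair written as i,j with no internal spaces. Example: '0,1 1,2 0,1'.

Collision at t=2/5: particles 2 and 3 swap velocities; positions: p0=32/5 p1=37/5 p2=77/5 p3=77/5; velocities now: v0=1 v1=-4 v2=-4 v3=1
Collision at t=3/5: particles 0 and 1 swap velocities; positions: p0=33/5 p1=33/5 p2=73/5 p3=78/5; velocities now: v0=-4 v1=1 v2=-4 v3=1
Collision at t=11/5: particles 1 and 2 swap velocities; positions: p0=1/5 p1=41/5 p2=41/5 p3=86/5; velocities now: v0=-4 v1=-4 v2=1 v3=1

Answer: 2,3 0,1 1,2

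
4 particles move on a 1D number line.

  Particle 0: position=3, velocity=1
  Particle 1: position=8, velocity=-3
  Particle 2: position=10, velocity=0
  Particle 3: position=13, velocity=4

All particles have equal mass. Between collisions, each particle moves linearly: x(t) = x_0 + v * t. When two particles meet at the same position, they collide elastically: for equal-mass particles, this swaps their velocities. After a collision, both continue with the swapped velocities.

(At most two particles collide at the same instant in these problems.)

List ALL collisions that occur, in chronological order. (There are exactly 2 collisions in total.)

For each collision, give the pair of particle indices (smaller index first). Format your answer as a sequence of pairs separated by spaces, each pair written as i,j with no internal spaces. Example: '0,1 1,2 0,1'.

Answer: 0,1 1,2

Derivation:
Collision at t=5/4: particles 0 and 1 swap velocities; positions: p0=17/4 p1=17/4 p2=10 p3=18; velocities now: v0=-3 v1=1 v2=0 v3=4
Collision at t=7: particles 1 and 2 swap velocities; positions: p0=-13 p1=10 p2=10 p3=41; velocities now: v0=-3 v1=0 v2=1 v3=4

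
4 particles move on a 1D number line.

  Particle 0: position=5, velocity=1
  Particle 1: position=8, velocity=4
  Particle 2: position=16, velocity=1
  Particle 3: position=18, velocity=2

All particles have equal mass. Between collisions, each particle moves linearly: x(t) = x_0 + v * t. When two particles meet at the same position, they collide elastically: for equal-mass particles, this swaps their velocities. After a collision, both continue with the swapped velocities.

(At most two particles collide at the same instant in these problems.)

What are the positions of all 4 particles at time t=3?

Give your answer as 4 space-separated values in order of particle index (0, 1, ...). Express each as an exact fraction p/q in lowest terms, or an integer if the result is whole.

Answer: 8 19 20 24

Derivation:
Collision at t=8/3: particles 1 and 2 swap velocities; positions: p0=23/3 p1=56/3 p2=56/3 p3=70/3; velocities now: v0=1 v1=1 v2=4 v3=2
Advance to t=3 (no further collisions before then); velocities: v0=1 v1=1 v2=4 v3=2; positions = 8 19 20 24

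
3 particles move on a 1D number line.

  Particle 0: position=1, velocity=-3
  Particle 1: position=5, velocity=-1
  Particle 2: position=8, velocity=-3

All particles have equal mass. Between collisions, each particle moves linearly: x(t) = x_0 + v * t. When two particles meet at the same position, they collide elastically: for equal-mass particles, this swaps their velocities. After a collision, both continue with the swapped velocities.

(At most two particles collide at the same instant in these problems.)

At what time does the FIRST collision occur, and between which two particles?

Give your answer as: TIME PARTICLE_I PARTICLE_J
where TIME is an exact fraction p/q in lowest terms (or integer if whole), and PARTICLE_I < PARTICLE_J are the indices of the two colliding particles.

Answer: 3/2 1 2

Derivation:
Pair (0,1): pos 1,5 vel -3,-1 -> not approaching (rel speed -2 <= 0)
Pair (1,2): pos 5,8 vel -1,-3 -> gap=3, closing at 2/unit, collide at t=3/2
Earliest collision: t=3/2 between 1 and 2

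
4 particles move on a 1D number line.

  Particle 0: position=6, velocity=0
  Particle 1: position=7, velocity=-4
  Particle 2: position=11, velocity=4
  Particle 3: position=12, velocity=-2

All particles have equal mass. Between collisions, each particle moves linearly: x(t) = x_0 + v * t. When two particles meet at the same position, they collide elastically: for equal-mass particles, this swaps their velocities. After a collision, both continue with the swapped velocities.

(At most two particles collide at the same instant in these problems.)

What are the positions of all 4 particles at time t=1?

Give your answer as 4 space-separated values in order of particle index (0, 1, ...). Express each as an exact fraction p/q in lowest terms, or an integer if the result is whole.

Answer: 3 6 10 15

Derivation:
Collision at t=1/6: particles 2 and 3 swap velocities; positions: p0=6 p1=19/3 p2=35/3 p3=35/3; velocities now: v0=0 v1=-4 v2=-2 v3=4
Collision at t=1/4: particles 0 and 1 swap velocities; positions: p0=6 p1=6 p2=23/2 p3=12; velocities now: v0=-4 v1=0 v2=-2 v3=4
Advance to t=1 (no further collisions before then); velocities: v0=-4 v1=0 v2=-2 v3=4; positions = 3 6 10 15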